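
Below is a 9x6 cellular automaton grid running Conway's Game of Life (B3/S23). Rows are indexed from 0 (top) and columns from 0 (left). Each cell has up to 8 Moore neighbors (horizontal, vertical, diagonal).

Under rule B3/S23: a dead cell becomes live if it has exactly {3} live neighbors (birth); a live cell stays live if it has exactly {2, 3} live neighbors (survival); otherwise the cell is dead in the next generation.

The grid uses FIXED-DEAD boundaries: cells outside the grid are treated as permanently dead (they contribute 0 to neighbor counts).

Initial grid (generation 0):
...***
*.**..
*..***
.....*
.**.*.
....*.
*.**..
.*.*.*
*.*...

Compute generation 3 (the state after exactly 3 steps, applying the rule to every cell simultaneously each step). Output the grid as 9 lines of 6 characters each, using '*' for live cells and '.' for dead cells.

Simulating step by step:
Generation 0 (given above): 23 live cells
Generation 1: 24 live cells
..***.
.**...
.***.*
.**..*
...***
....*.
.***..
*..**.
.**...
Generation 2: 19 live cells
.***..
......
*..**.
.*...*
..**.*
.....*
.**...
*...*.
.***..
Generation 3: 16 live cells
(generation 3 grid is the final answer)

Answer: ..*...
.*..*.
....*.
.*...*
..*..*
.*.**.
.*....
*.....
.***..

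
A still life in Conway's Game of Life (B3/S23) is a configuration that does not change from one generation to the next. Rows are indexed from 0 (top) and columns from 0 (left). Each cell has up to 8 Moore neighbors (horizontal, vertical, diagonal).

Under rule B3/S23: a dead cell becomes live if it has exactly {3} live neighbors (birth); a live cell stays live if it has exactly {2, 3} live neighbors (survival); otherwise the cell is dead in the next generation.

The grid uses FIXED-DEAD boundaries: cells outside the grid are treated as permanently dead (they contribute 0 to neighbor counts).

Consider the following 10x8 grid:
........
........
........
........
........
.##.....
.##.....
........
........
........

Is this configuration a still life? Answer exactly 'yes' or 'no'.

Answer: yes

Derivation:
Compute generation 1 and compare to generation 0 (given above):
Generation 1:
........
........
........
........
........
.##.....
.##.....
........
........
........
The grids are IDENTICAL -> still life.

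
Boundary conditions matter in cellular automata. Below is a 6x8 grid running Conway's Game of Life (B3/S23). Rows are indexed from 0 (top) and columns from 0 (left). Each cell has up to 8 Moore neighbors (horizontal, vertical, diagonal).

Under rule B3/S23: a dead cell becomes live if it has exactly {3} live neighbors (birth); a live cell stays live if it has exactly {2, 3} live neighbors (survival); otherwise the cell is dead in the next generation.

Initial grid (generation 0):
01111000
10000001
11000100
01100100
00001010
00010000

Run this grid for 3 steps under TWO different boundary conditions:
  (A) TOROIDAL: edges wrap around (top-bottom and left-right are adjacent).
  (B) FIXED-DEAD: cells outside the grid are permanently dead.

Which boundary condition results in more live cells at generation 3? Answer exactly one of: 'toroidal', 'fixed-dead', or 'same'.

Answer: same

Derivation:
Under TOROIDAL boundary, generation 3:
11000001
10111111
00000111
01000000
00000000
00100000
Population = 15

Under FIXED-DEAD boundary, generation 3:
01111000
10001100
10000100
00000111
00010100
00010000
Population = 15

Comparison: toroidal=15, fixed-dead=15 -> same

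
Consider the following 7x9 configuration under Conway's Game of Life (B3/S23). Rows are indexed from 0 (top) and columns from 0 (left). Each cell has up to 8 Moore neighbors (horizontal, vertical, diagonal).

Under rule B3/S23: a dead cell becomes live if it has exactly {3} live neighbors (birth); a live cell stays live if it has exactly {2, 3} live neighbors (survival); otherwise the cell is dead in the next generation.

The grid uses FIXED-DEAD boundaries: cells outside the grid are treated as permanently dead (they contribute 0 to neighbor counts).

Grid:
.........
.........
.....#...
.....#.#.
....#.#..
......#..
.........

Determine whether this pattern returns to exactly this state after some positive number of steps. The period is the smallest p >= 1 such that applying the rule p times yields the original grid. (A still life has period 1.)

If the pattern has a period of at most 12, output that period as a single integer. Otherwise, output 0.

Simulating and comparing each generation to the original:
Gen 0 (original, given above): 6 live cells
Gen 1: 6 live cells, differs from original
Gen 2: 6 live cells, MATCHES original -> period = 2

Answer: 2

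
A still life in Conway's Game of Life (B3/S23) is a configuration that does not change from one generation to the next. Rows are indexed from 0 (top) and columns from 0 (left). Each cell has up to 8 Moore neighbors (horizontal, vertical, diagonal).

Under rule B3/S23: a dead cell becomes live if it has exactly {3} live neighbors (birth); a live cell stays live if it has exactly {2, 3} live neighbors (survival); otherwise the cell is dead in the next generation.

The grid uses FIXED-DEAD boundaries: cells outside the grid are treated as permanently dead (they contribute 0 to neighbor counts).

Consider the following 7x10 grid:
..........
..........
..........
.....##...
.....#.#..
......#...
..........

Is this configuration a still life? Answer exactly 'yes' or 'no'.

Compute generation 1 and compare to generation 0 (given above):
Generation 1:
..........
..........
..........
.....##...
.....#.#..
......#...
..........
The grids are IDENTICAL -> still life.

Answer: yes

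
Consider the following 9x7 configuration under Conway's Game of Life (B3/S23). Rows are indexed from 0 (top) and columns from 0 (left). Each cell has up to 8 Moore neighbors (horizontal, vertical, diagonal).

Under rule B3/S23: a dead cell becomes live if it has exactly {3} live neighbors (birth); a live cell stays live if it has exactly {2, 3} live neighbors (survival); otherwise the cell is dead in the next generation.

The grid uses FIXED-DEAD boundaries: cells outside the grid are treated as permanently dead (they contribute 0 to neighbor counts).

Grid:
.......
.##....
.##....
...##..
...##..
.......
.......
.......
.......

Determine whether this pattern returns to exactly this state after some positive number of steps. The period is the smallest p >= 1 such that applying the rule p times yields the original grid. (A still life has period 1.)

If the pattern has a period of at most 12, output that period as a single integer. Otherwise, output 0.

Answer: 2

Derivation:
Simulating and comparing each generation to the original:
Gen 0 (original, given above): 8 live cells
Gen 1: 6 live cells, differs from original
Gen 2: 8 live cells, MATCHES original -> period = 2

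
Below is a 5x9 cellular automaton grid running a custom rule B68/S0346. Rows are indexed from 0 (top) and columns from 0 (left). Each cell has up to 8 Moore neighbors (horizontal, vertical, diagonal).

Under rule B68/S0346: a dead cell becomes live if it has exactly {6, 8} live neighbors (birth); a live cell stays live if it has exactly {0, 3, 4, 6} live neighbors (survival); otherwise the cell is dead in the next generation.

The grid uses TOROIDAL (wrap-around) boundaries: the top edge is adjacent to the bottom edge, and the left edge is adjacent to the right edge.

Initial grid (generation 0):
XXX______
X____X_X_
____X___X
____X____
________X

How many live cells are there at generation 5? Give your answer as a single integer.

Answer: 0

Derivation:
Simulating step by step:
Generation 0 (given above): 10 live cells
Generation 1: 3 live cells
XX_______
X________
_________
_________
_________
Generation 2: 0 live cells
_________
_________
_________
_________
_________
Generation 3: 0 live cells
_________
_________
_________
_________
_________
Generation 4: 0 live cells
_________
_________
_________
_________
_________
Generation 5: 0 live cells
_________
_________
_________
_________
_________
Population at generation 5: 0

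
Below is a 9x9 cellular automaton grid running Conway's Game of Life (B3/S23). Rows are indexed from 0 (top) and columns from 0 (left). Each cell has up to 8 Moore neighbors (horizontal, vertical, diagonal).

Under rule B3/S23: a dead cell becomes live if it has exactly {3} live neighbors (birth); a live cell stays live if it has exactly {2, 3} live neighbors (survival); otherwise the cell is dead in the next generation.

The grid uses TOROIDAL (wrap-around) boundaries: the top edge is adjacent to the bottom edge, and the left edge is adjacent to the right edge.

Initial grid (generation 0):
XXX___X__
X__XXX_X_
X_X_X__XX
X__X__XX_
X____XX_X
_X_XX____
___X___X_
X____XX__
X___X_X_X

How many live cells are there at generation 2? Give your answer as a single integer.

Simulating step by step:
Generation 0 (given above): 34 live cells
Generation 1: 34 live cells
__X___X__
____XX_X_
X_X______
___XX____
XXXX_XX_X
X_XXXXXXX
__XX_XX__
X___XXX__
______X_X
Generation 2: 14 live cells
______X__
_X_X_XX__
_____X___
____XX__X
_________
_________
X_X______
___XX____
______X__
Population at generation 2: 14

Answer: 14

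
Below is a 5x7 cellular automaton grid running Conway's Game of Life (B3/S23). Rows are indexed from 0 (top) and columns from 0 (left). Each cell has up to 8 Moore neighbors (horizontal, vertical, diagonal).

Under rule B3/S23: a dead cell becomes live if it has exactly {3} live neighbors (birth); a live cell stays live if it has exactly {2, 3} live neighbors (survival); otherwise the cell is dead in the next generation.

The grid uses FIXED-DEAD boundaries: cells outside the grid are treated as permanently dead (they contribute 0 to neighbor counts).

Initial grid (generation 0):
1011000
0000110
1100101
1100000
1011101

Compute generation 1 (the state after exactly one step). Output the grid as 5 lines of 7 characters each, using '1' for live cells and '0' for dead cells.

Answer: 0001100
1010110
1100100
0000100
1011000

Derivation:
Simulating step by step:
Generation 0 (given above): 16 live cells
Generation 1: 13 live cells
(generation 1 grid is the final answer)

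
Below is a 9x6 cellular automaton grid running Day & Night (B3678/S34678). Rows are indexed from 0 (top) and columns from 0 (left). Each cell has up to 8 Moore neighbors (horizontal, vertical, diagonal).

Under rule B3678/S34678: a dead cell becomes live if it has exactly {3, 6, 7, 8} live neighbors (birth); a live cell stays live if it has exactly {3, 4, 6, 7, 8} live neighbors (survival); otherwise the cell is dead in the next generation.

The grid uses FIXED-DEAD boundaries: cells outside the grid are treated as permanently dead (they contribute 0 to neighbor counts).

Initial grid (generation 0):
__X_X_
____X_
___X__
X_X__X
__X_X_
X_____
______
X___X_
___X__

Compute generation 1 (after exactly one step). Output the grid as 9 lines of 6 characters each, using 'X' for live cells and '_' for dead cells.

Simulating step by step:
Generation 0 (given above): 13 live cells
Generation 1: 5 live cells
(generation 1 grid is the final answer)

Answer: ___X__
______
____X_
_X__X_
___X__
______
______
______
______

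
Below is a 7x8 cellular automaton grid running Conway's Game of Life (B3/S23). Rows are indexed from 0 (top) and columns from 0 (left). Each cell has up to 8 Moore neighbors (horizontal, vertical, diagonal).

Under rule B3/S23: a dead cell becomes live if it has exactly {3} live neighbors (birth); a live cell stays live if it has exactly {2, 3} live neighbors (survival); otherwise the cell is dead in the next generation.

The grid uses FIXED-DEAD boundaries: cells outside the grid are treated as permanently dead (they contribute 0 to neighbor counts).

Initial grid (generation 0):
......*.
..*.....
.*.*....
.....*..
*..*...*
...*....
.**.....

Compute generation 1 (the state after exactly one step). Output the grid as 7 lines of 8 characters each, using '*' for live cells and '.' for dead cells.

Simulating step by step:
Generation 0 (given above): 11 live cells
Generation 1: 8 live cells
(generation 1 grid is the final answer)

Answer: ........
..*.....
..*.....
..*.*...
....*...
.*.*....
..*.....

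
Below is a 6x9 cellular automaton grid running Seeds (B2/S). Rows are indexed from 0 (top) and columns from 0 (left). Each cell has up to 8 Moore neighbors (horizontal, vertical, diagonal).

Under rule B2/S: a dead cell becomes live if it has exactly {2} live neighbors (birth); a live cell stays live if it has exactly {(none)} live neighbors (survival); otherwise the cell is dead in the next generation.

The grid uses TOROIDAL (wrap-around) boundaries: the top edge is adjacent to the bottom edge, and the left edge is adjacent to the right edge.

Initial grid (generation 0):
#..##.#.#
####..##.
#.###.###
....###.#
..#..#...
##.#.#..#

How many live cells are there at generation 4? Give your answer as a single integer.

Simulating step by step:
Generation 0 (given above): 29 live cells
Generation 1: 0 live cells
.........
.........
.........
.........
.........
.........
Generation 2: 0 live cells
.........
.........
.........
.........
.........
.........
Generation 3: 0 live cells
.........
.........
.........
.........
.........
.........
Generation 4: 0 live cells
.........
.........
.........
.........
.........
.........
Population at generation 4: 0

Answer: 0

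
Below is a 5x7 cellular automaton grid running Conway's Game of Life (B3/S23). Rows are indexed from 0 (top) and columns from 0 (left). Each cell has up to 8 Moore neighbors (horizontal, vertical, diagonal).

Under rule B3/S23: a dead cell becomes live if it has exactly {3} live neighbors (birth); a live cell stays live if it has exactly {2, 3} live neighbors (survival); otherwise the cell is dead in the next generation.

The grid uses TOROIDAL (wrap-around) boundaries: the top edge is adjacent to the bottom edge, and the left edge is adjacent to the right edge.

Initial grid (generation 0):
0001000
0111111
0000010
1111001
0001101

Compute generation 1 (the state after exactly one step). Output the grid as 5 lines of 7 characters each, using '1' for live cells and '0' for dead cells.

Answer: 1000001
0011011
0000000
1111001
0100111

Derivation:
Simulating step by step:
Generation 0 (given above): 16 live cells
Generation 1: 15 live cells
(generation 1 grid is the final answer)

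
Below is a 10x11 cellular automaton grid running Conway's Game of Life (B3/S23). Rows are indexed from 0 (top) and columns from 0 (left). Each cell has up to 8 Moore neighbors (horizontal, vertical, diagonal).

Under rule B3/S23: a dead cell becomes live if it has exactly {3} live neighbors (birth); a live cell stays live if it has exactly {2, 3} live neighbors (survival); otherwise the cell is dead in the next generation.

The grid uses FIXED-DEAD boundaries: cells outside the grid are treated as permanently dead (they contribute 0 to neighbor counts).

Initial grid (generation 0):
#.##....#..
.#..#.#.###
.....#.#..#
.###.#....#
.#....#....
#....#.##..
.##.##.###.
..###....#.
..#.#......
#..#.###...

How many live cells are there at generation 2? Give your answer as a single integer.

Simulating step by step:
Generation 0 (given above): 42 live cells
Generation 1: 47 live cells
.###...##..
.######.#.#
.#.#.#.##.#
.##.##.....
##..####...
#.#.##...#.
.##..#.#.#.
.........#.
.##...#....
...####....
Generation 2: 35 live cells
.#...#####.
#....#.....
#......##..
........#..
#..........
#.#....#...
.######..##
......#.#..
..###.#....
..#####....
Population at generation 2: 35

Answer: 35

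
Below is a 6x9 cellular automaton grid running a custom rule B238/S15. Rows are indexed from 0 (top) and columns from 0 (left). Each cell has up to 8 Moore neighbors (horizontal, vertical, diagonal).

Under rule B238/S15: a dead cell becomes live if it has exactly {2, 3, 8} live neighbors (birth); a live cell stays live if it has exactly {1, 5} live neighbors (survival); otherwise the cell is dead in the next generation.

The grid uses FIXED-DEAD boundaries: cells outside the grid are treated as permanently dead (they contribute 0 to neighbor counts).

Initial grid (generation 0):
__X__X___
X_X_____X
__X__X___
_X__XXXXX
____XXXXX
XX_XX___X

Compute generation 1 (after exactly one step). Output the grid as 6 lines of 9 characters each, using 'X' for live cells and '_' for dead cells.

Simulating step by step:
Generation 0 (given above): 23 live cells
Generation 1: 24 live cells
(generation 1 grid is the final answer)

Answer: _XXX_____
___XXXX__
X__XX___X
_XXX___X_
XXX_X_X__
XXX___X__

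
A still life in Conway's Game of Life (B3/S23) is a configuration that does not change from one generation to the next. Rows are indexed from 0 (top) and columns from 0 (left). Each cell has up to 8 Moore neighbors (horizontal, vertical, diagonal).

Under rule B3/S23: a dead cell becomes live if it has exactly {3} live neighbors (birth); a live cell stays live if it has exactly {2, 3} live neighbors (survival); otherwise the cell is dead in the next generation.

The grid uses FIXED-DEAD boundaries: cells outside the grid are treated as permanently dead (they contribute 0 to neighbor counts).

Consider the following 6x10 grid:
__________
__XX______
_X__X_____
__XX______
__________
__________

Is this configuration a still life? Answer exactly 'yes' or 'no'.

Compute generation 1 and compare to generation 0 (given above):
Generation 1:
__________
__XX______
_X__X_____
__XX______
__________
__________
The grids are IDENTICAL -> still life.

Answer: yes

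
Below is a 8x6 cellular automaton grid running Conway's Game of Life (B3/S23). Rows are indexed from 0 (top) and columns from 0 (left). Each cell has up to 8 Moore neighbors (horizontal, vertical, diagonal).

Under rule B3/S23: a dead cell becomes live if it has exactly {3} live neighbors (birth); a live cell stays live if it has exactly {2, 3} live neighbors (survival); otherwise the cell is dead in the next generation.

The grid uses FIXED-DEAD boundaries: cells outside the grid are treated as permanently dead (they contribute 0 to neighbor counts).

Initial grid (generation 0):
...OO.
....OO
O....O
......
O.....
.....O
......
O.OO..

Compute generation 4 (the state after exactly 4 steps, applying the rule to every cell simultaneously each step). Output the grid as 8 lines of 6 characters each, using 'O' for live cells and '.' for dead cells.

Simulating step by step:
Generation 0 (given above): 11 live cells
Generation 1: 7 live cells
...OOO
...O.O
....OO
......
......
......
......
......
Generation 2: 5 live cells
...O.O
...O..
....OO
......
......
......
......
......
Generation 3: 4 live cells
....O.
...O.O
....O.
......
......
......
......
......
Generation 4: 4 live cells
(generation 4 grid is the final answer)

Answer: ....O.
...O.O
....O.
......
......
......
......
......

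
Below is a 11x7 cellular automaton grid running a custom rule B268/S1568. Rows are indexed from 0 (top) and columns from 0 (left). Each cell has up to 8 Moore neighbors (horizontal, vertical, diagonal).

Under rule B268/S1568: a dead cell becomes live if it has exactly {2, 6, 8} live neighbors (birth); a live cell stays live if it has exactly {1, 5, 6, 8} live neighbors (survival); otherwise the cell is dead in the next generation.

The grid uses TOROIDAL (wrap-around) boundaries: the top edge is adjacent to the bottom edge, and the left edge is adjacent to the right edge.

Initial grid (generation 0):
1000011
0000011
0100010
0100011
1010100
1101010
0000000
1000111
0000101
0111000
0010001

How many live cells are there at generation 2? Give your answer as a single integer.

Simulating step by step:
Generation 0 (given above): 28 live cells
Generation 1: 15 live cells
0100101
0100001
0110000
0001000
0000000
0000010
0011000
0001000
0000000
0000101
0000100
Generation 2: 21 live cells
0111101
0001001
0001000
0101000
0000100
0011100
0000000
0000100
0001110
0001100
0000001
Population at generation 2: 21

Answer: 21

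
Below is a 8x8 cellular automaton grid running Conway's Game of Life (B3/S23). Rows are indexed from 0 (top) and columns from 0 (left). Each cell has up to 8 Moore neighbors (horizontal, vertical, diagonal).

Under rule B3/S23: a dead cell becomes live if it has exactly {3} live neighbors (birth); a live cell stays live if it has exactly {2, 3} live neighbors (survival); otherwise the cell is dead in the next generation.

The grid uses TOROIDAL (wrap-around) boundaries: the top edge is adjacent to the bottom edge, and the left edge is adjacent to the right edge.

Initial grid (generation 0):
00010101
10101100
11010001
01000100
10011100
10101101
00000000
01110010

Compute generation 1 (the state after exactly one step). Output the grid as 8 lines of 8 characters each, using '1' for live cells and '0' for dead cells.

Simulating step by step:
Generation 0 (given above): 26 live cells
Generation 1: 32 live cells
(generation 1 grid is the final answer)

Answer: 10000101
00100100
00010111
01010111
10110001
11000111
10001111
00111010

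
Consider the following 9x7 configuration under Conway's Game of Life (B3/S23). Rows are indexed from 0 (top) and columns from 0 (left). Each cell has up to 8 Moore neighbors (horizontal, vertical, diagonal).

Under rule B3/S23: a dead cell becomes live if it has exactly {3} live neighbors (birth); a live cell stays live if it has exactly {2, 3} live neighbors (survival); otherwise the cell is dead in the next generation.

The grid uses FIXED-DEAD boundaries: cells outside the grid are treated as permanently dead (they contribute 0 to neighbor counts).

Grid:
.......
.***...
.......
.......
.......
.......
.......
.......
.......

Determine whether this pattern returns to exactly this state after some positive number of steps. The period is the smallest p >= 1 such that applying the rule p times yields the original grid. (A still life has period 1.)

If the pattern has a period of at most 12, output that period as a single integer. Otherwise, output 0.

Simulating and comparing each generation to the original:
Gen 0 (original, given above): 3 live cells
Gen 1: 3 live cells, differs from original
Gen 2: 3 live cells, MATCHES original -> period = 2

Answer: 2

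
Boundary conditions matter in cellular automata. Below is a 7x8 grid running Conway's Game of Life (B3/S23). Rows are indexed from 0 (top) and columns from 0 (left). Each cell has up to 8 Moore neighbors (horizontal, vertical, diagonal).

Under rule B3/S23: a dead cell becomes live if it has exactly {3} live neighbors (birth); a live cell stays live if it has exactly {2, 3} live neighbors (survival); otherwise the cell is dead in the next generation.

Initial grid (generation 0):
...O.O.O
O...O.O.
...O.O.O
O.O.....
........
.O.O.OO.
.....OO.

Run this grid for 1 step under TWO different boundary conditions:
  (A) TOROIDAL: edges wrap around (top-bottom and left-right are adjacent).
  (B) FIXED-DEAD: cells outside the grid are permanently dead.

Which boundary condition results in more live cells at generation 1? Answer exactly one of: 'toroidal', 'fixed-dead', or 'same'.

Answer: fixed-dead

Derivation:
Under TOROIDAL boundary, generation 1:
.......O
O..O....
OO.OOOOO
........
.OO.....
....OOO.
..O....O
Population = 17

Under FIXED-DEAD boundary, generation 1:
....OOO.
...O...O
.O.OOOO.
........
.OO.....
....OOO.
....OOO.
Population = 18

Comparison: toroidal=17, fixed-dead=18 -> fixed-dead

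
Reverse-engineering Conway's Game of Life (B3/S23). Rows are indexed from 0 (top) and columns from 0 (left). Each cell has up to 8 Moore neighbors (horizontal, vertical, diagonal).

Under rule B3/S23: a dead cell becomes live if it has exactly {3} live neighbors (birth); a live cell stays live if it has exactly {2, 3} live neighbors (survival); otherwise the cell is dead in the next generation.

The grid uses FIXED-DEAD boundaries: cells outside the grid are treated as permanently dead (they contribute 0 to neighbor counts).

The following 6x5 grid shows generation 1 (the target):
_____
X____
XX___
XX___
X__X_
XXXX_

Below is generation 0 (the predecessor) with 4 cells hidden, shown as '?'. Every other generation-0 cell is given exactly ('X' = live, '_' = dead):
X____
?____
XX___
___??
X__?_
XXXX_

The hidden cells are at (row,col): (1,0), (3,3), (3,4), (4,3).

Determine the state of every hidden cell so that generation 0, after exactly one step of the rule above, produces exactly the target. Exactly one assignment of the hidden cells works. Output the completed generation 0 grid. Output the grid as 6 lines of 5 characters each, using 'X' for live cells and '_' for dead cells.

Hidden generation-0 cells (in order): (1,0), (3,3), (3,4), (4,3).
A hidden cell only influences target cells in its own 3x3 neighborhood. Try each of the 2^4 = 16 assignments, step the completed generation 0 forward once under B3/S23, and compare with the target:
  (1,0)=_ (3,3)=_ (3,4)=_ (4,3)=_ -> step gives (1,1)='X' but target has '_' -> reject
  (1,0)=_ (3,3)=_ (3,4)=_ (4,3)=X -> step gives (1,1)='X' but target has '_' -> reject
  (1,0)=_ (3,3)=_ (3,4)=X (4,3)=_ -> step gives (1,1)='X' but target has '_' -> reject
  (1,0)=_ (3,3)=_ (3,4)=X (4,3)=X -> step gives (1,1)='X' but target has '_' -> reject
  (1,0)=_ (3,3)=X (3,4)=_ (4,3)=_ -> step gives (1,1)='X' but target has '_' -> reject
  (1,0)=_ (3,3)=X (3,4)=_ (4,3)=X -> step gives (1,1)='X' but target has '_' -> reject
  (1,0)=_ (3,3)=X (3,4)=X (4,3)=_ -> step gives (1,1)='X' but target has '_' -> reject
  (1,0)=_ (3,3)=X (3,4)=X (4,3)=X -> step gives (1,1)='X' but target has '_' -> reject
  (1,0)=X (3,3)=_ (3,4)=_ (4,3)=_ -> step gives (4,2)='X' but target has '_' -> reject
  (1,0)=X (3,3)=_ (3,4)=_ (4,3)=X -> step reproduces the target at every cell -> ACCEPT
  (1,0)=X (3,3)=_ (3,4)=X (4,3)=_ -> step gives (4,2)='X' but target has '_' -> reject
  (1,0)=X (3,3)=_ (3,4)=X (4,3)=X -> step gives (4,4)='X' but target has '_' -> reject
  (1,0)=X (3,3)=X (3,4)=_ (4,3)=_ -> step gives (5,3)='_' but target has 'X' -> reject
  (1,0)=X (3,3)=X (3,4)=_ (4,3)=X -> step gives (3,2)='X' but target has '_' -> reject
  (1,0)=X (3,3)=X (3,4)=X (4,3)=_ -> step gives (4,3)='_' but target has 'X' -> reject
  (1,0)=X (3,3)=X (3,4)=X (4,3)=X -> step gives (3,2)='X' but target has '_' -> reject
Unique solution: (1,0)=live, (3,3)=dead, (3,4)=dead, (4,3)=live.
Check: live-neighbor counts of every cell in the completed generation 0:
12000
34100
22100
33211
24422
23322
Applying B3/S23 to generation 0 with these counts gives:
_____
X____
XX___
XX___
X__X_
XXXX_
which matches the target exactly.

Answer: X____
X____
XX___
_____
X__X_
XXXX_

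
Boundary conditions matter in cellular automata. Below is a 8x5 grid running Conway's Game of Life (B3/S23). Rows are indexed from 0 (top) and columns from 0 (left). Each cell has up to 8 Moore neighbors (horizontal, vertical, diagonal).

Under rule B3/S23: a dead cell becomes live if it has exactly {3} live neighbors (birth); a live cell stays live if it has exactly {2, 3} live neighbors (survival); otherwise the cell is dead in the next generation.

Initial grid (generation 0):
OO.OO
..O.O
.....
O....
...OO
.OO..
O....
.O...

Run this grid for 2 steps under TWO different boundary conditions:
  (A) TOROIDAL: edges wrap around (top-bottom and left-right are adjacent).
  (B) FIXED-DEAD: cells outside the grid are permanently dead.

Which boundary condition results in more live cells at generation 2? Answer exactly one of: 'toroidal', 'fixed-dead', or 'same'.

Answer: same

Derivation:
Under TOROIDAL boundary, generation 2:
....O
.OO.O
O..O.
.OO.O
.....
.....
.....
....O
Population = 10

Under FIXED-DEAD boundary, generation 2:
.O..O
.O..O
.....
..O..
.O.O.
O....
..OO.
.....
Population = 10

Comparison: toroidal=10, fixed-dead=10 -> same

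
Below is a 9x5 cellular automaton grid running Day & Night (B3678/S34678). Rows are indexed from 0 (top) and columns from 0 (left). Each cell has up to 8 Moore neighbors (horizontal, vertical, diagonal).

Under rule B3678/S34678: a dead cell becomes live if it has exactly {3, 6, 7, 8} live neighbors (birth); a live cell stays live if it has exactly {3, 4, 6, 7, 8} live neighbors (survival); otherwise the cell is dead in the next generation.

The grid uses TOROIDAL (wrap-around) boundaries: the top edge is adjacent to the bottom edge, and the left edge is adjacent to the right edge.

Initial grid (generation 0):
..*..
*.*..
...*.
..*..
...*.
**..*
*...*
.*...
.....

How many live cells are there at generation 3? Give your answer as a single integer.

Answer: 17

Derivation:
Simulating step by step:
Generation 0 (given above): 12 live cells
Generation 1: 15 live cells
.*...
.*.*.
.**..
...*.
***.*
*..**
....*
*....
.....
Generation 2: 14 live cells
..*..
**...
..**.
...**
***..
..**.
...**
.....
.....
Generation 3: 17 live cells
.*...
.*.*.
****.
*..**
.**..
*.**.
..**.
.....
.....
Population at generation 3: 17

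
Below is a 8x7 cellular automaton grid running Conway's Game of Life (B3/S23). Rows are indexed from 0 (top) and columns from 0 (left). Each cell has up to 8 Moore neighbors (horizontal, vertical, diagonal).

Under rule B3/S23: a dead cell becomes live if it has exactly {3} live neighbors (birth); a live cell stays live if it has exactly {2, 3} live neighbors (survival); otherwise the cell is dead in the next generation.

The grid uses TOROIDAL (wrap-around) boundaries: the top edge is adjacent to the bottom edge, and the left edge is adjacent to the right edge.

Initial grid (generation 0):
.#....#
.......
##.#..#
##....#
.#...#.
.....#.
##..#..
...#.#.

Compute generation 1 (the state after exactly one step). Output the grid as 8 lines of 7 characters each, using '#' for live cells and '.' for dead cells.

Simulating step by step:
Generation 0 (given above): 17 live cells
Generation 1: 22 live cells
(generation 1 grid is the final answer)

Answer: .......
.##...#
.##...#
.....#.
.#...#.
##..###
....###
.##.###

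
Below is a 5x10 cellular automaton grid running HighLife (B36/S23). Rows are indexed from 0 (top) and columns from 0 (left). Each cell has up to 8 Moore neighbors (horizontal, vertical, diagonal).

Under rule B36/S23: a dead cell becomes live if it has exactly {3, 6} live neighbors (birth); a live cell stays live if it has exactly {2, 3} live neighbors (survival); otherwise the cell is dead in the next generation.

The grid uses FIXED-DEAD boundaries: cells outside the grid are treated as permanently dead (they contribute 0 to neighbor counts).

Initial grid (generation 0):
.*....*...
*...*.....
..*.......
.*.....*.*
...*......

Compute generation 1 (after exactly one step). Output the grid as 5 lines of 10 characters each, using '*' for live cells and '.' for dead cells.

Answer: ..........
.*........
.*........
..*.......
..........

Derivation:
Simulating step by step:
Generation 0 (given above): 9 live cells
Generation 1: 3 live cells
(generation 1 grid is the final answer)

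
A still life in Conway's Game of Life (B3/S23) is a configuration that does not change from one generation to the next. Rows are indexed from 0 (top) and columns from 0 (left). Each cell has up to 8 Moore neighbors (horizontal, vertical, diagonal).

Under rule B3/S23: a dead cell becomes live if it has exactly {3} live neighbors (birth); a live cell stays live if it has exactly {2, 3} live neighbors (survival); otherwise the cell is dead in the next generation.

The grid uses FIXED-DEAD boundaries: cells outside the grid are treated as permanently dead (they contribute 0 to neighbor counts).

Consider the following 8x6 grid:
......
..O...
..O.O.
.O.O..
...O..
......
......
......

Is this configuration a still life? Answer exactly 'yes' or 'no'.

Answer: no

Derivation:
Compute generation 1 and compare to generation 0 (given above):
Generation 1:
......
...O..
.OO...
...OO.
..O...
......
......
......
Cell (1,2) differs: gen0=1 vs gen1=0 -> NOT a still life.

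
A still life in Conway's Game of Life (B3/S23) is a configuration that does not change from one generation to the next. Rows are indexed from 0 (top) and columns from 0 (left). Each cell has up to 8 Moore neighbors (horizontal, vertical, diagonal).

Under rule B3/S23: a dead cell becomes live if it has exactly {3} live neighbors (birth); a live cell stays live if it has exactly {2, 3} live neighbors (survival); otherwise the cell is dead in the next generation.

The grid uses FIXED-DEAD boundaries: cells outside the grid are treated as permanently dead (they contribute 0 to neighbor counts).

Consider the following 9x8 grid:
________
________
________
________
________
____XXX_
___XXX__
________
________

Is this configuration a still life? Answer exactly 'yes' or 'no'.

Answer: no

Derivation:
Compute generation 1 and compare to generation 0 (given above):
Generation 1:
________
________
________
________
_____X__
___X__X_
___X__X_
____X___
________
Cell (4,5) differs: gen0=0 vs gen1=1 -> NOT a still life.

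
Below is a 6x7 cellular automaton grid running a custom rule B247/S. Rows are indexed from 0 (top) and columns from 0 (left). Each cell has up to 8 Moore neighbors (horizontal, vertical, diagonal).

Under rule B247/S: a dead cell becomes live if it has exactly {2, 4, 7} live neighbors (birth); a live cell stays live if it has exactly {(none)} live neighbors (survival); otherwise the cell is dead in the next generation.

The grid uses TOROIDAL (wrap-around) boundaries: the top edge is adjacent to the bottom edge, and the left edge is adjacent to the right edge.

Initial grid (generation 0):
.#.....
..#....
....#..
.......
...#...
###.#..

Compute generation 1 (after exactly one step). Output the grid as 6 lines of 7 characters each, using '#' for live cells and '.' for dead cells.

Answer: ..#....
.#.#...
...#...
...##..
#...#..
.......

Derivation:
Simulating step by step:
Generation 0 (given above): 8 live cells
Generation 1: 8 live cells
(generation 1 grid is the final answer)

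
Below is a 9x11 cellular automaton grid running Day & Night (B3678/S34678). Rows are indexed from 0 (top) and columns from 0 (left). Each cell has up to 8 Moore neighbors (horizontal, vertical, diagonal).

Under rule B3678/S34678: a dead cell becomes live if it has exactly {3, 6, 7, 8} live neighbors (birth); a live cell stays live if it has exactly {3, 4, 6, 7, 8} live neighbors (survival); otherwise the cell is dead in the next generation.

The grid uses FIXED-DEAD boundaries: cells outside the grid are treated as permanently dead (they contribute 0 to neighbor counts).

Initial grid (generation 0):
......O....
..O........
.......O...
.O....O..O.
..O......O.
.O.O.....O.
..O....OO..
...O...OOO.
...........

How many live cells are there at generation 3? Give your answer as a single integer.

Simulating step by step:
Generation 0 (given above): 18 live cells
Generation 1: 11 live cells
...........
...........
...........
........O..
.OO.....O.O
...........
..OO...O...
.......OO..
........O..
Generation 2: 8 live cells
...........
...........
...........
.........O.
.........O.
.O.O.......
........O..
.......OO..
.......O...
Generation 3: 4 live cells
...........
...........
...........
...........
...........
...........
.......O...
.......OO..
........O..
Population at generation 3: 4

Answer: 4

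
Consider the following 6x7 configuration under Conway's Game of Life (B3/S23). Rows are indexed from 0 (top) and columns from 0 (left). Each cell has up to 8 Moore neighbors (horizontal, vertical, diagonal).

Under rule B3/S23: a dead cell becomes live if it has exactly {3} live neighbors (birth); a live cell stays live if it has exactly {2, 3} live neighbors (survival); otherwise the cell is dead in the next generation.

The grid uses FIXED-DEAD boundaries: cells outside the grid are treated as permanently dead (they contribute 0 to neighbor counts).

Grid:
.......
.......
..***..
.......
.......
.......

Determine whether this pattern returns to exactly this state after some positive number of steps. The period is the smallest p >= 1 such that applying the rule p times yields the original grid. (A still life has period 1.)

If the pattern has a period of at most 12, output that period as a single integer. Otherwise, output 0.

Answer: 2

Derivation:
Simulating and comparing each generation to the original:
Gen 0 (original, given above): 3 live cells
Gen 1: 3 live cells, differs from original
Gen 2: 3 live cells, MATCHES original -> period = 2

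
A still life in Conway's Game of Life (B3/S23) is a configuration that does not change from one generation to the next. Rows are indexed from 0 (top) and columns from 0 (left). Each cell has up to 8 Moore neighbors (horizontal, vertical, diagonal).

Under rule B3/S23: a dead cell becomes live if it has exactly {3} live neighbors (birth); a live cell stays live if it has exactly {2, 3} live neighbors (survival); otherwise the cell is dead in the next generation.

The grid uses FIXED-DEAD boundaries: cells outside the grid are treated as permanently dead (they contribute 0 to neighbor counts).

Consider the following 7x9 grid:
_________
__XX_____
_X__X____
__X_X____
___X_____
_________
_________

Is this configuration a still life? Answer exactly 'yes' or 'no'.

Compute generation 1 and compare to generation 0 (given above):
Generation 1:
_________
__XX_____
_X__X____
__X_X____
___X_____
_________
_________
The grids are IDENTICAL -> still life.

Answer: yes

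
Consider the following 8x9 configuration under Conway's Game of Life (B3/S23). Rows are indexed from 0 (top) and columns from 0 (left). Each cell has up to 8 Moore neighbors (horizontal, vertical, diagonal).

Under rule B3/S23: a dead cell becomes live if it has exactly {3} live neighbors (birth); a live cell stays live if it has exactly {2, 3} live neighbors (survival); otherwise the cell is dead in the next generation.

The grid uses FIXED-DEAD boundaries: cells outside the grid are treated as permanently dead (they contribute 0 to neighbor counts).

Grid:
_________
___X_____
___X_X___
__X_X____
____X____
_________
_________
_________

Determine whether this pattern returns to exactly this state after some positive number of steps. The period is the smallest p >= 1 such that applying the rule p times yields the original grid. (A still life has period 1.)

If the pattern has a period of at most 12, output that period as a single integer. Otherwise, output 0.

Answer: 2

Derivation:
Simulating and comparing each generation to the original:
Gen 0 (original, given above): 6 live cells
Gen 1: 6 live cells, differs from original
Gen 2: 6 live cells, MATCHES original -> period = 2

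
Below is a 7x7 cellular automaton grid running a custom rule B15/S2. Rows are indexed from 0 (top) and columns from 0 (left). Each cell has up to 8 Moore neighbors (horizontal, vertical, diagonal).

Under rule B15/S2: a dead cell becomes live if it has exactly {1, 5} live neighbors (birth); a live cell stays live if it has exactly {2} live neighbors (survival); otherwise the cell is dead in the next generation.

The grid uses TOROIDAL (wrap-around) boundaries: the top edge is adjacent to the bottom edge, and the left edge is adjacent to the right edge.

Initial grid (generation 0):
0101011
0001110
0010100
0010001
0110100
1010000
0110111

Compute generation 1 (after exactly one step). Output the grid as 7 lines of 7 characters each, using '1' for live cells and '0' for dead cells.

Simulating step by step:
Generation 0 (given above): 21 live cells
Generation 1: 8 live cells
(generation 1 grid is the final answer)

Answer: 0110000
0000000
1011000
0001000
0000000
0001000
1000000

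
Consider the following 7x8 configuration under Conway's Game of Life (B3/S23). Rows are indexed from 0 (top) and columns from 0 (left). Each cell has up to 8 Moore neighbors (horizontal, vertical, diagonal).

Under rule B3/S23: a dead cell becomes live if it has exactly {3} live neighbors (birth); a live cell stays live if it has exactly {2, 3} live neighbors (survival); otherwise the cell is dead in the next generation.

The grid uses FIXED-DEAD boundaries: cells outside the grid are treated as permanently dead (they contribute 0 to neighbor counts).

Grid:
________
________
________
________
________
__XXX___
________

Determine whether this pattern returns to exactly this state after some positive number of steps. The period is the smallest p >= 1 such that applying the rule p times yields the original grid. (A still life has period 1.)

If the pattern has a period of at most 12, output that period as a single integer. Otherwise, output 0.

Simulating and comparing each generation to the original:
Gen 0 (original, given above): 3 live cells
Gen 1: 3 live cells, differs from original
Gen 2: 3 live cells, MATCHES original -> period = 2

Answer: 2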